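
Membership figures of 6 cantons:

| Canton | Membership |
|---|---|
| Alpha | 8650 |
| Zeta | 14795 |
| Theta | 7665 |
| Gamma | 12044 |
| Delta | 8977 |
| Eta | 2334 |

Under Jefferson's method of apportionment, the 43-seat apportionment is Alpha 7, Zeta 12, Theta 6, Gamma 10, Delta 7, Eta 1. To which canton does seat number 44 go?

Priority for the next seat is population ÷ (current seats + 1).
Priorities: Alpha 1081.250, Zeta 1138.077, Theta 1095.000, Gamma 1094.909, Delta 1122.125, Eta 1167.000.
Highest priority: Eta.

Eta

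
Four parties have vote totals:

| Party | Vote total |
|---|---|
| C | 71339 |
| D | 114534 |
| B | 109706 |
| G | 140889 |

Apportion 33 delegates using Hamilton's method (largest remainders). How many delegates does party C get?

Total 436468; standard divisor 436468/33 ≈ 13226.303.
Standard quotas: C 5.3937, D 8.6596, B 8.2945, G 10.6522.
Lower quotas: C 5, D 8, B 8, G 10 (sum 31, leaving 2 seats).
Remainders in descending order: D 0.6596, G 0.6522, C 0.3937, B 0.2945.
Largest remainders: D, G receive the extra seats.
C receives 5.

5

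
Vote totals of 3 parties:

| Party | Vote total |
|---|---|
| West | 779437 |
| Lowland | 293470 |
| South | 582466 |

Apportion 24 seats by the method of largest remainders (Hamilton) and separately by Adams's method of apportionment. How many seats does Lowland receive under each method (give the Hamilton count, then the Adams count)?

4 and 5

Hamilton: West 11, Lowland 4, South 9.
Adams: West 11, Lowland 5, South 8.
Lowland gets 4 under Hamilton and 5 under Adams.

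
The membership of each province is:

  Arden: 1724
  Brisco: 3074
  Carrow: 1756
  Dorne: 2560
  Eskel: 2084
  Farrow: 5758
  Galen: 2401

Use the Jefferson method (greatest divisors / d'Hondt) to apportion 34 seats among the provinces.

Standard divisor 19357/34 ≈ 569.324; standard quotas: Arden 3.028, Brisco 5.399, Carrow 3.084, Dorne 4.497, Eskel 3.660, Farrow 10.114, Galen 4.217.
Rounding down gives 3, 5, 3, 4, 3, 10, 4 = 32 seats, so the divisor must be adjusted.
With modified divisor 517: modified quotas Arden 3.335, Brisco 5.946, Carrow 3.397, Dorne 4.952, Eskel 4.031, Farrow 11.137, Galen 4.644.
Rounding down: Arden 3, Brisco 5, Carrow 3, Dorne 4, Eskel 4, Farrow 11, Galen 4 (total 34).

Arden=3; Brisco=5; Carrow=3; Dorne=4; Eskel=4; Farrow=11; Galen=4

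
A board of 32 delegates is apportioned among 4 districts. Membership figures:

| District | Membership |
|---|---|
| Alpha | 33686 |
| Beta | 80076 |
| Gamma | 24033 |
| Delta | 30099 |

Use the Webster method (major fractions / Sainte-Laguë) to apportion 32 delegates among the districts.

Alpha=6, Beta=15, Gamma=5, Delta=6

Standard divisor 167894/32 ≈ 5246.688; standard quotas: Alpha 6.420, Beta 15.262, Gamma 4.581, Delta 5.737.
Rounding to the nearest integer gives Alpha 6, Beta 15, Gamma 5, Delta 6 — total 32, matching the house size, so no adjustment is needed.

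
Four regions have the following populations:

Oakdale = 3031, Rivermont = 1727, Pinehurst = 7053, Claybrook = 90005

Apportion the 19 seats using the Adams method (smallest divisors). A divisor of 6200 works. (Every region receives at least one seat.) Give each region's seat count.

With modified divisor 6200: modified quotas Oakdale 0.489, Rivermont 0.279, Pinehurst 1.138, Claybrook 14.517.
Rounding up: Oakdale 1, Rivermont 1, Pinehurst 2, Claybrook 15 (total 19).

Oakdale: 1, Rivermont: 1, Pinehurst: 2, Claybrook: 15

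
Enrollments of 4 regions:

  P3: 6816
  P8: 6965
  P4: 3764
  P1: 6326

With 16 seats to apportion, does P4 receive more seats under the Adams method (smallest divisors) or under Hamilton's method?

Adams

Adams: P3 4, P8 5, P4 3, P1 4.
Hamilton: P3 5, P8 5, P4 2, P1 4.
P4 gets 3 under Adams and 2 under Hamilton.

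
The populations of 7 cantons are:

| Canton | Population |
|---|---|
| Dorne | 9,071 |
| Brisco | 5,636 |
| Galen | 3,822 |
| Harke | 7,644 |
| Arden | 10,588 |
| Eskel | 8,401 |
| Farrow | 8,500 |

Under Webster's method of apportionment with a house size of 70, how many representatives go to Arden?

Standard divisor 53662/70 ≈ 766.6; standard quotas: Dorne 11.833, Brisco 7.352, Galen 4.986, Harke 9.971, Arden 13.812, Eskel 10.959, Farrow 11.088.
Rounding to the nearest integer gives Dorne 12, Brisco 7, Galen 5, Harke 10, Arden 14, Eskel 11, Farrow 11 — total 70, matching the house size, so no adjustment is needed.
Arden receives 14.

14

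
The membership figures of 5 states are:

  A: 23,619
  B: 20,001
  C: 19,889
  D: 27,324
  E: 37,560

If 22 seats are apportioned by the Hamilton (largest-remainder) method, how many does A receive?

Standard divisor: 128393 ÷ 22 ≈ 5836.045.
Standard quotas: A 4.0471, B 3.4271, C 3.4080, D 4.6819, E 6.4359.
Lower quotas: A 4, B 3, C 3, D 4, E 6 (sum 20, leaving 2 seats).
Remainders in descending order: D 0.6819, E 0.4359, B 0.4271, C 0.4080, A 0.0471.
Largest remainders: D, E receive the extra seats.
A receives 4.

4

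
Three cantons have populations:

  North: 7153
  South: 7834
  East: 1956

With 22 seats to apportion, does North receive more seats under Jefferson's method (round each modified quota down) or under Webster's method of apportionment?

Jefferson

Jefferson: North 10, South 10, East 2.
Webster: North 9, South 10, East 3.
North gets 10 under Jefferson and 9 under Webster.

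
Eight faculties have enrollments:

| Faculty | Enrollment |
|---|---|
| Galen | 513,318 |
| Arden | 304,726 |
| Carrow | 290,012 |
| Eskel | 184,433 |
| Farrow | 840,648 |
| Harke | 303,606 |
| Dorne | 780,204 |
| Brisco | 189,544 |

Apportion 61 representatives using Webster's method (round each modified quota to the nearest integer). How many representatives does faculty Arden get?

Standard divisor 3406491/61 ≈ 55844.115; standard quotas: Galen 9.192, Arden 5.457, Carrow 5.193, Eskel 3.303, Farrow 15.053, Harke 5.437, Dorne 13.971, Brisco 3.394.
Rounding to the nearest integer gives 9, 5, 5, 3, 15, 5, 14, 3 = 59 seats, so the divisor must be adjusted.
With modified divisor 54700: modified quotas Galen 9.384, Arden 5.571, Carrow 5.302, Eskel 3.372, Farrow 15.368, Harke 5.550, Dorne 14.263, Brisco 3.465.
Rounding to the nearest integer: Galen 9, Arden 6, Carrow 5, Eskel 3, Farrow 15, Harke 6, Dorne 14, Brisco 3 (total 61).
Arden receives 6.

6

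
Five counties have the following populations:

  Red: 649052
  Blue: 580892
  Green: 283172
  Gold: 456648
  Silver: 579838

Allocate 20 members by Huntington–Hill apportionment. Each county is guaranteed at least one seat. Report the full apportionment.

With divisor 129774: modified quotas Red 5.001, Blue 4.476, Green 2.182, Gold 3.519, Silver 4.468.
Geometric-mean thresholds: Red √(5·6)=5.477, Blue √(4·5)=4.472, Green √(2·3)=2.449, Gold √(3·4)=3.464, Silver √(4·5)=4.472.
Each quota rounded against its threshold gives Red 5, Blue 5, Green 2, Gold 4, Silver 4 (total 20).

Red 5, Blue 5, Green 2, Gold 4, Silver 4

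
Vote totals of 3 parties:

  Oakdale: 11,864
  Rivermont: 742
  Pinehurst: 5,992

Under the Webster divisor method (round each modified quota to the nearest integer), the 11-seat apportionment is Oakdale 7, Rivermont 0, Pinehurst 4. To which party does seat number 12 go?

Oakdale

Priority for the next seat is population ÷ (current seats + 0.5).
Priorities: Oakdale 1581.867, Rivermont 1484.000, Pinehurst 1331.556.
Highest priority: Oakdale.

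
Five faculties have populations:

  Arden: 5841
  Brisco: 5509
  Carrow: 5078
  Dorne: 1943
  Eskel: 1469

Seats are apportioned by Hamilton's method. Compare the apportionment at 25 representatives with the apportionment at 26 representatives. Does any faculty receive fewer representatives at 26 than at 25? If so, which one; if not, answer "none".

Dorne

At 25 seats: Arden 7, Brisco 7, Carrow 6, Dorne 3, Eskel 2.
At 26 seats: Arden 8, Brisco 7, Carrow 7, Dorne 2, Eskel 2.
Dorne drops from 3 to 2.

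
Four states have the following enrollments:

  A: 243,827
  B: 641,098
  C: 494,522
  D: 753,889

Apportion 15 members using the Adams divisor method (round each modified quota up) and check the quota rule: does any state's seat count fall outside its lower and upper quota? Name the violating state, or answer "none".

Standard quotas: A 1.714, B 4.508, C 3.477, D 5.301.
Adams allocation: A 2, B 4, C 4, D 5.
Every allocation lies between the lower and upper quota.

none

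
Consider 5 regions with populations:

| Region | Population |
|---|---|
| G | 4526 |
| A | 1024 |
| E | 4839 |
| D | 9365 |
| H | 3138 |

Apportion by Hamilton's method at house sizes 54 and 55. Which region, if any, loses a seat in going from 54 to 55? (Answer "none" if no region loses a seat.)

A

At 54 seats: G 11, A 3, E 11, D 22, H 7.
At 55 seats: G 11, A 2, E 12, D 22, H 8.
A drops from 3 to 2.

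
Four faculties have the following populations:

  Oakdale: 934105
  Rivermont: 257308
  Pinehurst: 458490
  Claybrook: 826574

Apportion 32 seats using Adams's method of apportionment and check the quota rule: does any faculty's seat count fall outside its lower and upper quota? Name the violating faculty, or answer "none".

none

Standard quotas: Oakdale 12.070, Rivermont 3.325, Pinehurst 5.924, Claybrook 10.681.
Adams allocation: Oakdale 12, Rivermont 4, Pinehurst 6, Claybrook 10.
Every allocation lies between the lower and upper quota.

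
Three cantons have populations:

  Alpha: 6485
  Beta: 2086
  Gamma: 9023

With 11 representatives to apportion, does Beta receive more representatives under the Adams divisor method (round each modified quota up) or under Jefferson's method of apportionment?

Adams

Adams: Alpha 4, Beta 2, Gamma 5.
Jefferson: Alpha 4, Beta 1, Gamma 6.
Beta gets 2 under Adams and 1 under Jefferson.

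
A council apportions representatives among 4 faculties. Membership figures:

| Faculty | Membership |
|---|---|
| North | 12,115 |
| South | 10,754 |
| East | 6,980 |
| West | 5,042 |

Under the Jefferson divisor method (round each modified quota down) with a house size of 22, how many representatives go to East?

Standard divisor 34891/22 ≈ 1585.955; standard quotas: North 7.639, South 6.781, East 4.401, West 3.179.
Rounding down gives 7, 6, 4, 3 = 20 seats, so the divisor must be adjusted.
With modified divisor 1500: modified quotas North 8.077, South 7.169, East 4.653, West 3.361.
Rounding down: North 8, South 7, East 4, West 3 (total 22).
East receives 4.

4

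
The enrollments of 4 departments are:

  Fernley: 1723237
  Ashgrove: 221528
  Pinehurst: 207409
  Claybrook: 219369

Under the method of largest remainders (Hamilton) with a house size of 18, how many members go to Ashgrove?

2

Total 2371543; standard divisor 2371543/18 ≈ 131752.389.
Standard quotas: Fernley 13.0794, Ashgrove 1.6814, Pinehurst 1.5742, Claybrook 1.6650.
Lower quotas: Fernley 13, Ashgrove 1, Pinehurst 1, Claybrook 1 (sum 16, leaving 2 seats).
Remainders in descending order: Ashgrove 0.6814, Claybrook 0.6650, Pinehurst 0.5742, Fernley 0.0794.
Largest remainders: Ashgrove, Claybrook receive the extra seats.
Ashgrove receives 2.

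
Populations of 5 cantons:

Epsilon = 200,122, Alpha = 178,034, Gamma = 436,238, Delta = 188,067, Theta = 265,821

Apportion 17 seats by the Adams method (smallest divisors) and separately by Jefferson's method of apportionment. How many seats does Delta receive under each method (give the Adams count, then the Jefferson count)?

Adams: Epsilon 3, Alpha 3, Gamma 5, Delta 3, Theta 3.
Jefferson: Epsilon 3, Alpha 2, Gamma 6, Delta 2, Theta 4.
Delta gets 3 under Adams and 2 under Jefferson.

3 and 2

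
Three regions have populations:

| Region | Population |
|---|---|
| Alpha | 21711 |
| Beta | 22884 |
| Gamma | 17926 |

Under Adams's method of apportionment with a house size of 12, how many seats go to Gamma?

Standard divisor 62521/12 ≈ 5210.083; standard quotas: Alpha 4.167, Beta 4.392, Gamma 3.441.
Rounding up gives 5, 5, 4 = 14 seats, so the divisor must be adjusted.
With modified divisor 5800: modified quotas Alpha 3.743, Beta 3.946, Gamma 3.091.
Rounding up: Alpha 4, Beta 4, Gamma 4 (total 12).
Gamma receives 4.

4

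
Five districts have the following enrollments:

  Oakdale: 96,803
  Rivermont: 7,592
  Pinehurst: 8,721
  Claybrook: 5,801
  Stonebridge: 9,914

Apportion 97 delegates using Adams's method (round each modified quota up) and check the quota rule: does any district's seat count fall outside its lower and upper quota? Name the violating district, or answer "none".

Oakdale

Standard quotas: Oakdale 72.885, Rivermont 5.716, Pinehurst 6.566, Claybrook 4.368, Stonebridge 7.464.
Adams allocation: Oakdale 71, Rivermont 6, Pinehurst 7, Claybrook 5, Stonebridge 8.
Oakdale has quota 72.885 (lower 72, upper 73) but receives 71 — outside the quota interval.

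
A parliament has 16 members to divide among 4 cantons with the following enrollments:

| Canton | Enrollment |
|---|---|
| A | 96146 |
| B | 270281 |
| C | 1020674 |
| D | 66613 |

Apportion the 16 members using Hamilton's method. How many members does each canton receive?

The standard divisor is 1453714/16 ≈ 90857.125.
Standard quotas: A 1.0582, B 2.9748, C 11.2338, D 0.7332.
Lower quotas: A 1, B 2, C 11, D 0 (sum 14, leaving 2 seats).
Remainders in descending order: B 0.9748, D 0.7332, C 0.2338, A 0.0582.
The surplus seats go to B, D.

A=1; B=3; C=11; D=1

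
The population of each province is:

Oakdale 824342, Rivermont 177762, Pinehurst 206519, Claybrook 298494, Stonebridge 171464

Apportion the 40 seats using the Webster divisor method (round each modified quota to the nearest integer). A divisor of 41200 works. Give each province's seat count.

With modified divisor 41200: modified quotas Oakdale 20.008, Rivermont 4.315, Pinehurst 5.013, Claybrook 7.245, Stonebridge 4.162.
Rounding to the nearest integer: Oakdale 20, Rivermont 4, Pinehurst 5, Claybrook 7, Stonebridge 4 (total 40).

Oakdale 20, Rivermont 4, Pinehurst 5, Claybrook 7, Stonebridge 4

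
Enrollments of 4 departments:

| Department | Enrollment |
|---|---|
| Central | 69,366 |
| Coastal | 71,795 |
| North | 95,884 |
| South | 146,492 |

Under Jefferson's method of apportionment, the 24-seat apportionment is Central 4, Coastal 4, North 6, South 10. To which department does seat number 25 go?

Coastal

Priority for the next seat is population ÷ (current seats + 1).
Priorities: Central 13873.200, Coastal 14359.000, North 13697.714, South 13317.455.
Highest priority: Coastal.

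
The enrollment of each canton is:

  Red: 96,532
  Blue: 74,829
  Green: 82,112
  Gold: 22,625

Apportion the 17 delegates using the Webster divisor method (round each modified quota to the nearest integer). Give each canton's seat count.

Standard divisor 276098/17 ≈ 16241.059; standard quotas: Red 5.944, Blue 4.607, Green 5.056, Gold 1.393.
Rounding to the nearest integer gives Red 6, Blue 5, Green 5, Gold 1 — total 17, matching the house size, so no adjustment is needed.

Red: 6; Blue: 5; Green: 5; Gold: 1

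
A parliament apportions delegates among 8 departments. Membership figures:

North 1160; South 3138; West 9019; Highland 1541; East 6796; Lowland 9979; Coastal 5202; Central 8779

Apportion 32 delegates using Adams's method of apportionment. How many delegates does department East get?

5

Standard divisor 45614/32 ≈ 1425.438; standard quotas: North 0.814, South 2.201, West 6.327, Highland 1.081, East 4.768, Lowland 7.001, Coastal 3.649, Central 6.159.
Rounding up gives 1, 3, 7, 2, 5, 8, 4, 7 = 37 seats, so the divisor must be adjusted.
With modified divisor 1600: modified quotas North 0.725, South 1.961, West 5.637, Highland 0.963, East 4.247, Lowland 6.237, Coastal 3.251, Central 5.487.
Rounding up: North 1, South 2, West 6, Highland 1, East 5, Lowland 7, Coastal 4, Central 6 (total 32).
East receives 5.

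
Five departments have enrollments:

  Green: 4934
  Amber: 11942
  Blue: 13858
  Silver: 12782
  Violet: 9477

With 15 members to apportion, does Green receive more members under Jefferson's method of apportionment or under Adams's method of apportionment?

Jefferson: Green 1, Amber 3, Blue 4, Silver 4, Violet 3.
Adams: Green 2, Amber 3, Blue 4, Silver 3, Violet 3.
Green gets 1 under Jefferson and 2 under Adams.

Adams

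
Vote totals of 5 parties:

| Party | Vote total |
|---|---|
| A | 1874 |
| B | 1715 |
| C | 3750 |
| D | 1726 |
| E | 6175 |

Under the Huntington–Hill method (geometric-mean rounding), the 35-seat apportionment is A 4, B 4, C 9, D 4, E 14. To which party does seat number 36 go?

E

Priority for the next seat is population ÷ (√(s·(s+1))).
Priorities: A 419.039, B 383.486, C 395.285, D 385.945, E 426.115.
Highest priority: E.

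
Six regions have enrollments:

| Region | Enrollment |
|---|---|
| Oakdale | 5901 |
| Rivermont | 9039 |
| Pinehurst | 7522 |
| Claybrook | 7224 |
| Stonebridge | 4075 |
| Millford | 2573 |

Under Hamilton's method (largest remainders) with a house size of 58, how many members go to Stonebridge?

7

Total 36334; standard divisor 36334/58 ≈ 626.448.
Standard quotas: Oakdale 9.4198, Rivermont 14.4290, Pinehurst 12.0074, Claybrook 11.5317, Stonebridge 6.5049, Millford 4.1073.
Lower quotas: Oakdale 9, Rivermont 14, Pinehurst 12, Claybrook 11, Stonebridge 6, Millford 4 (sum 56, leaving 2 seats).
Remainders in descending order: Claybrook 0.5317, Stonebridge 0.5049, Rivermont 0.4290, Oakdale 0.4198, Millford 0.1073, Pinehurst 0.0074.
The surplus seats go to Claybrook, Stonebridge.
Stonebridge receives 7.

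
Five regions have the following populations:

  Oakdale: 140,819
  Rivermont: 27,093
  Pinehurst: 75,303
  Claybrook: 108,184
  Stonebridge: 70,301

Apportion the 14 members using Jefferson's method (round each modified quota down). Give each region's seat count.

Standard divisor 421700/14 ≈ 30121.429; standard quotas: Oakdale 4.675, Rivermont 0.899, Pinehurst 2.500, Claybrook 3.592, Stonebridge 2.334.
Rounding down gives 4, 0, 2, 3, 2 = 11 seats, so the divisor must be adjusted.
With modified divisor 26100: modified quotas Oakdale 5.395, Rivermont 1.038, Pinehurst 2.885, Claybrook 4.145, Stonebridge 2.694.
Rounding down: Oakdale 5, Rivermont 1, Pinehurst 2, Claybrook 4, Stonebridge 2 (total 14).

Oakdale 5, Rivermont 1, Pinehurst 2, Claybrook 4, Stonebridge 2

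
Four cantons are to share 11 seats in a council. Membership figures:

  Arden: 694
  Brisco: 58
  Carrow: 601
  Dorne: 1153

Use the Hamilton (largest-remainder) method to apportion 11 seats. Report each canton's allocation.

Arden 3, Brisco 0, Carrow 3, Dorne 5

Standard divisor: 2506 ÷ 11 ≈ 227.818.
Standard quotas: Arden 3.046, Brisco 0.255, Carrow 2.638, Dorne 5.061.
Lower quotas: Arden 3, Brisco 0, Carrow 2, Dorne 5 (sum 10, leaving 1 seat).
Remainders in descending order: Carrow 0.638, Brisco 0.255, Dorne 0.061, Arden 0.046.
Largest remainder: Carrow receives the extra seat.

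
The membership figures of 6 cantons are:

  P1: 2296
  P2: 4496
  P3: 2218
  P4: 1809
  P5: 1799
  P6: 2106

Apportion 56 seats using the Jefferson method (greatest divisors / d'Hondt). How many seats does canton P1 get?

Standard divisor 14724/56 ≈ 262.929; standard quotas: P1 8.732, P2 17.100, P3 8.436, P4 6.880, P5 6.842, P6 8.010.
Rounding down gives 8, 17, 8, 6, 6, 8 = 53 seats, so the divisor must be adjusted.
With modified divisor 252: modified quotas P1 9.111, P2 17.841, P3 8.802, P4 7.179, P5 7.139, P6 8.357.
Rounding down: P1 9, P2 17, P3 8, P4 7, P5 7, P6 8 (total 56).
P1 receives 9.

9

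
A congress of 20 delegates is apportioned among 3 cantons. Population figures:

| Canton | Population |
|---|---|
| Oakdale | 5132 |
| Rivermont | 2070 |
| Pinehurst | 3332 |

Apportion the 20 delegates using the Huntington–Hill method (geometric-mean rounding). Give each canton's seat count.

Oakdale=10, Rivermont=4, Pinehurst=6

With divisor 528: modified quotas Oakdale 9.720, Rivermont 3.920, Pinehurst 6.311.
Geometric-mean thresholds: Oakdale √(9·10)=9.487, Rivermont √(3·4)=3.464, Pinehurst √(6·7)=6.481.
Each quota rounded against its threshold gives Oakdale 10, Rivermont 4, Pinehurst 6 (total 20).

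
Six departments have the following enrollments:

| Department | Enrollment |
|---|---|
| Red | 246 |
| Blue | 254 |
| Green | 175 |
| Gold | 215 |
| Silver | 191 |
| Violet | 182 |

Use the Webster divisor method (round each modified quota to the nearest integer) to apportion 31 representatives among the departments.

Standard divisor 1263/31 ≈ 40.742; standard quotas: Red 6.038, Blue 6.234, Green 4.295, Gold 5.277, Silver 4.688, Violet 4.467.
Rounding to the nearest integer gives 6, 6, 4, 5, 5, 4 = 30 seats, so the divisor must be adjusted.
With modified divisor 40: modified quotas Red 6.150, Blue 6.350, Green 4.375, Gold 5.375, Silver 4.775, Violet 4.550.
Rounding to the nearest integer: Red 6, Blue 6, Green 4, Gold 5, Silver 5, Violet 5 (total 31).

Red: 6, Blue: 6, Green: 4, Gold: 5, Silver: 5, Violet: 5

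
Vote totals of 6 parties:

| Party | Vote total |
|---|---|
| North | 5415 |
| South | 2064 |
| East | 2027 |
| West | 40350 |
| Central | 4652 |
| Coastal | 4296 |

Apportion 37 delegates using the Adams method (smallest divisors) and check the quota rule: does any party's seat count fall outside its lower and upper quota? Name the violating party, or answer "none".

Standard quotas: North 3.407, South 1.299, East 1.275, West 25.389, Central 2.927, Coastal 2.703.
Adams allocation: North 4, South 2, East 2, West 23, Central 3, Coastal 3.
West has quota 25.389 (lower 25, upper 26) but receives 23 — outside the quota interval.

West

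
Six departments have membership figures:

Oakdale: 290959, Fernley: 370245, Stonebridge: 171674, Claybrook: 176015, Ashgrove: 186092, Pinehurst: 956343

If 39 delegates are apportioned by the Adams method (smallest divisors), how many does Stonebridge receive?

Standard divisor 2151328/39 ≈ 55162.256; standard quotas: Oakdale 5.275, Fernley 6.712, Stonebridge 3.112, Claybrook 3.191, Ashgrove 3.374, Pinehurst 17.337.
Rounding up gives 6, 7, 4, 4, 4, 18 = 43 seats, so the divisor must be adjusted.
With modified divisor 59200: modified quotas Oakdale 4.915, Fernley 6.254, Stonebridge 2.900, Claybrook 2.973, Ashgrove 3.143, Pinehurst 16.154.
Rounding up: Oakdale 5, Fernley 7, Stonebridge 3, Claybrook 3, Ashgrove 4, Pinehurst 17 (total 39).
Stonebridge receives 3.

3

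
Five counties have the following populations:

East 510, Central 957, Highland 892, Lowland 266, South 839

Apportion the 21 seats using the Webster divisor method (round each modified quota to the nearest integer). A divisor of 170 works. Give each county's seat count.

With modified divisor 170: modified quotas East 3.000, Central 5.629, Highland 5.247, Lowland 1.565, South 4.935.
Rounding to the nearest integer: East 3, Central 6, Highland 5, Lowland 2, South 5 (total 21).

East 3, Central 6, Highland 5, Lowland 2, South 5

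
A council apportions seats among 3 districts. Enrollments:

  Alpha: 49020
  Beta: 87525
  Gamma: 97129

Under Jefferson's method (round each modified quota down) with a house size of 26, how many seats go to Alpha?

Standard divisor 233674/26 ≈ 8987.462; standard quotas: Alpha 5.454, Beta 9.739, Gamma 10.807.
Rounding down gives 5, 9, 10 = 24 seats, so the divisor must be adjusted.
With modified divisor 8500: modified quotas Alpha 5.767, Beta 10.297, Gamma 11.427.
Rounding down: Alpha 5, Beta 10, Gamma 11 (total 26).
Alpha receives 5.

5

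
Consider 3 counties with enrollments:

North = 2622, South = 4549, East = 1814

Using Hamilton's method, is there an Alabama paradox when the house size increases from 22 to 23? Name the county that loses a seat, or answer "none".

At 22 seats: North 6, South 11, East 5.
At 23 seats: North 7, South 12, East 4.
East drops from 5 to 4.

East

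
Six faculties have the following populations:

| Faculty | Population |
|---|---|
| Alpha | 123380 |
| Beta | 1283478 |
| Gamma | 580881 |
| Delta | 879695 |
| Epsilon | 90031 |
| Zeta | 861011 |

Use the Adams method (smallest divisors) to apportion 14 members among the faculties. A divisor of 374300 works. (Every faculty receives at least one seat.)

Alpha: 1; Beta: 4; Gamma: 2; Delta: 3; Epsilon: 1; Zeta: 3

With modified divisor 374300: modified quotas Alpha 0.330, Beta 3.429, Gamma 1.552, Delta 2.350, Epsilon 0.241, Zeta 2.300.
Rounding up: Alpha 1, Beta 4, Gamma 2, Delta 3, Epsilon 1, Zeta 3 (total 14).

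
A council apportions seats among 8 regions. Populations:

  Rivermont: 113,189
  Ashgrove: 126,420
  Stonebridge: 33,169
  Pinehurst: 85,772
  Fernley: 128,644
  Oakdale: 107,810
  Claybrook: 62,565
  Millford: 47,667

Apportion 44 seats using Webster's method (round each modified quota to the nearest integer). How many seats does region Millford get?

Standard divisor 705236/44 ≈ 16028.091; standard quotas: Rivermont 7.062, Ashgrove 7.887, Stonebridge 2.069, Pinehurst 5.351, Fernley 8.026, Oakdale 6.726, Claybrook 3.903, Millford 2.974.
Rounding to the nearest integer gives Rivermont 7, Ashgrove 8, Stonebridge 2, Pinehurst 5, Fernley 8, Oakdale 7, Claybrook 4, Millford 3 — total 44, matching the house size, so no adjustment is needed.
Millford receives 3.

3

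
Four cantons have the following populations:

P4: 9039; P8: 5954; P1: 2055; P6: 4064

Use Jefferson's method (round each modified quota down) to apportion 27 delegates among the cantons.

Standard divisor 21112/27 ≈ 781.926; standard quotas: P4 11.560, P8 7.615, P1 2.628, P6 5.197.
Rounding down gives 11, 7, 2, 5 = 25 seats, so the divisor must be adjusted.
With modified divisor 700: modified quotas P4 12.913, P8 8.506, P1 2.936, P6 5.806.
Rounding down: P4 12, P8 8, P1 2, P6 5 (total 27).

P4=12; P8=8; P1=2; P6=5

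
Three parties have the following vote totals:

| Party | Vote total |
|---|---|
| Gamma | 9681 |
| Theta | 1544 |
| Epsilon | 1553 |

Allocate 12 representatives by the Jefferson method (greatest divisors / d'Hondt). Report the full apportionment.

Gamma: 10; Theta: 1; Epsilon: 1

Standard divisor 12778/12 ≈ 1064.833; standard quotas: Gamma 9.092, Theta 1.450, Epsilon 1.458.
Rounding down gives 9, 1, 1 = 11 seats, so the divisor must be adjusted.
With modified divisor 900: modified quotas Gamma 10.757, Theta 1.716, Epsilon 1.726.
Rounding down: Gamma 10, Theta 1, Epsilon 1 (total 12).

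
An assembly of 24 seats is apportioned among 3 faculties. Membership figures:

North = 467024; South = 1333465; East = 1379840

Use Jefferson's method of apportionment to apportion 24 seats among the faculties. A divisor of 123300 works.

North 3, South 10, East 11

With modified divisor 123300: modified quotas North 3.788, South 10.815, East 11.191.
Rounding down: North 3, South 10, East 11 (total 24).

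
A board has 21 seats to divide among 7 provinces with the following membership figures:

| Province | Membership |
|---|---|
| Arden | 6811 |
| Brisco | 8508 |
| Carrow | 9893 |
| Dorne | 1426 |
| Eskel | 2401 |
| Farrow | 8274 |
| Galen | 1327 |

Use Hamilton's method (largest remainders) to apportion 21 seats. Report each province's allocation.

The standard divisor is 38640/21 = 1840.
Standard quotas: Arden 3.7016, Brisco 4.6239, Carrow 5.3766, Dorne 0.7750, Eskel 1.3049, Farrow 4.4967, Galen 0.7212.
Lower quotas: Arden 3, Brisco 4, Carrow 5, Dorne 0, Eskel 1, Farrow 4, Galen 0 (sum 17, leaving 4 seats).
Remainders in descending order: Dorne 0.7750, Galen 0.7212, Arden 0.7016, Brisco 0.6239, Farrow 0.4967, Carrow 0.3766, Eskel 0.3049.
Largest remainders: Dorne, Galen, Arden, Brisco receive the extra seats.

Arden 4, Brisco 5, Carrow 5, Dorne 1, Eskel 1, Farrow 4, Galen 1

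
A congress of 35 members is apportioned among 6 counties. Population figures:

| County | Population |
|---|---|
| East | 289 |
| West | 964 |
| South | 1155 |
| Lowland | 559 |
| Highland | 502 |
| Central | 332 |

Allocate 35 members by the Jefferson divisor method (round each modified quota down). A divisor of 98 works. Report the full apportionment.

East=2, West=9, South=11, Lowland=5, Highland=5, Central=3

With modified divisor 98: modified quotas East 2.949, West 9.837, South 11.786, Lowland 5.704, Highland 5.122, Central 3.388.
Rounding down: East 2, West 9, South 11, Lowland 5, Highland 5, Central 3 (total 35).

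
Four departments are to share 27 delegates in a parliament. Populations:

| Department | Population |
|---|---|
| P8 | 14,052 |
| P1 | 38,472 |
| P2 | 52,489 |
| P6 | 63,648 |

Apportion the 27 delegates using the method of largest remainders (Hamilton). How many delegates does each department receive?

Total 168661; standard divisor 168661/27 ≈ 6246.704.
Standard quotas: P8 2.2495, P1 6.1588, P2 8.4027, P6 10.1891.
Lower quotas: P8 2, P1 6, P2 8, P6 10 (sum 26, leaving 1 seat).
Remainders in descending order: P2 0.4027, P8 0.2495, P6 0.1891, P1 0.1588.
The surplus seat goes to P2.

P8: 2, P1: 6, P2: 9, P6: 10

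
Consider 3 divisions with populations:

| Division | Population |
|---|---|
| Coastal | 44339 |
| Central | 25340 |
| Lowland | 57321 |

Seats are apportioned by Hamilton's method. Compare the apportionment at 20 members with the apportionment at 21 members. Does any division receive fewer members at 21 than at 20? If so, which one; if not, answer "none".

At 20 seats: Coastal 7, Central 4, Lowland 9.
At 21 seats: Coastal 7, Central 4, Lowland 10.
No division's allocation decreased.

none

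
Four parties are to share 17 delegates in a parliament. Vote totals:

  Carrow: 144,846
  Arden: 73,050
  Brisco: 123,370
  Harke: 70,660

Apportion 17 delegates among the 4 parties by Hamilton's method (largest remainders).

Total 411926; standard divisor 411926/17 ≈ 24230.941.
Standard quotas: Carrow 5.9777, Arden 3.0147, Brisco 5.0914, Harke 2.9161.
Lower quotas: Carrow 5, Arden 3, Brisco 5, Harke 2 (sum 15, leaving 2 seats).
Remainders in descending order: Carrow 0.9777, Harke 0.9161, Brisco 0.0914, Arden 0.0147.
The surplus seats go to Carrow, Harke.

Carrow=6; Arden=3; Brisco=5; Harke=3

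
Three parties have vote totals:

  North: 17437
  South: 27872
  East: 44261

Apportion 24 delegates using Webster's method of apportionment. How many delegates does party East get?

12

Standard divisor 89570/24 ≈ 3732.083; standard quotas: North 4.672, South 7.468, East 11.860.
Rounding to the nearest integer gives North 5, South 7, East 12 — total 24, matching the house size, so no adjustment is needed.
East receives 12.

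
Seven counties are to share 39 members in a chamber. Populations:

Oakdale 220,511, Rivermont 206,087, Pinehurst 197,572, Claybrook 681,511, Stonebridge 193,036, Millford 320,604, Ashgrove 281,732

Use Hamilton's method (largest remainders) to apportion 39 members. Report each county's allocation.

Total 2101053; standard divisor 2101053/39 ≈ 53873.154.
Standard quotas: Oakdale 4.0932, Rivermont 3.8254, Pinehurst 3.6674, Claybrook 12.6503, Stonebridge 3.5832, Millford 5.9511, Ashgrove 5.2295.
Lower quotas: Oakdale 4, Rivermont 3, Pinehurst 3, Claybrook 12, Stonebridge 3, Millford 5, Ashgrove 5 (sum 35, leaving 4 seats).
Remainders in descending order: Millford 0.9511, Rivermont 0.8254, Pinehurst 0.6674, Claybrook 0.6503, Stonebridge 0.5832, Ashgrove 0.2295, Oakdale 0.0932.
Largest remainders: Millford, Rivermont, Pinehurst, Claybrook receive the extra seats.

Oakdale 4, Rivermont 4, Pinehurst 4, Claybrook 13, Stonebridge 3, Millford 6, Ashgrove 5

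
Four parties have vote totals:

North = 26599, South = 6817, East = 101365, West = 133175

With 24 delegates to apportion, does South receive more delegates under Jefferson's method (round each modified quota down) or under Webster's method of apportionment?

Webster

Jefferson: North 2, South 0, East 9, West 13.
Webster: North 2, South 1, East 9, West 12.
South gets 0 under Jefferson and 1 under Webster.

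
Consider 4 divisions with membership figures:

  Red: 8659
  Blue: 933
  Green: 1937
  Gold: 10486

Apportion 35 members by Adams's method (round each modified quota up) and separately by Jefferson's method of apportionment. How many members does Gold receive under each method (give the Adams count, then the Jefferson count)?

Adams: Red 14, Blue 2, Green 3, Gold 16.
Jefferson: Red 14, Blue 1, Green 3, Gold 17.
Gold gets 16 under Adams and 17 under Jefferson.

16 and 17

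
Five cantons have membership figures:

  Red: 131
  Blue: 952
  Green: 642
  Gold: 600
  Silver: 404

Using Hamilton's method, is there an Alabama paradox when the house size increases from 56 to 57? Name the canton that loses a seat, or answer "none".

none

At 56 seats: Red 3, Blue 20, Green 13, Gold 12, Silver 8.
At 57 seats: Red 3, Blue 20, Green 13, Gold 13, Silver 8.
No canton's allocation decreased.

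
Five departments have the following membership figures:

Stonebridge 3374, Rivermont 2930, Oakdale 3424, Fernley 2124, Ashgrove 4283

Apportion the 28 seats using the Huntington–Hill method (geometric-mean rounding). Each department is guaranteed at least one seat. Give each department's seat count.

With divisor 593: modified quotas Stonebridge 5.690, Rivermont 4.941, Oakdale 5.774, Fernley 3.582, Ashgrove 7.223.
Geometric-mean thresholds: Stonebridge √(5·6)=5.477, Rivermont √(4·5)=4.472, Oakdale √(5·6)=5.477, Fernley √(3·4)=3.464, Ashgrove √(7·8)=7.483.
Each quota rounded against its threshold gives Stonebridge 6, Rivermont 5, Oakdale 6, Fernley 4, Ashgrove 7 (total 28).

Stonebridge: 6; Rivermont: 5; Oakdale: 6; Fernley: 4; Ashgrove: 7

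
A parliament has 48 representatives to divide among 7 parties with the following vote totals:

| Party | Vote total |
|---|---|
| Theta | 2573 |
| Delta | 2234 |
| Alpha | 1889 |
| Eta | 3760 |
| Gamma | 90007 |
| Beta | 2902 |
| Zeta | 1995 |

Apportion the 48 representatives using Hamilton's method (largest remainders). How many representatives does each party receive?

Theta=1; Delta=1; Alpha=1; Eta=2; Gamma=41; Beta=1; Zeta=1

Total 105360; standard divisor 105360/48 = 2195.
Standard quotas: Theta 1.1722, Delta 1.0178, Alpha 0.8606, Eta 1.7130, Gamma 41.0055, Beta 1.3221, Zeta 0.9089.
Lower quotas: Theta 1, Delta 1, Alpha 0, Eta 1, Gamma 41, Beta 1, Zeta 0 (sum 45, leaving 3 seats).
Remainders in descending order: Zeta 0.9089, Alpha 0.8606, Eta 0.7130, Beta 0.3221, Theta 0.1722, Delta 0.0178, Gamma 0.0055.
The surplus seats go to Zeta, Alpha, Eta.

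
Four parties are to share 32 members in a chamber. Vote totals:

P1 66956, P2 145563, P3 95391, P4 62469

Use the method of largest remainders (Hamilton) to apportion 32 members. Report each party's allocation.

The standard divisor is 370379/32 ≈ 11574.344.
Standard quotas: P1 5.7849, P2 12.5764, P3 8.2416, P4 5.3972.
Lower quotas: P1 5, P2 12, P3 8, P4 5 (sum 30, leaving 2 seats).
Remainders in descending order: P1 0.7849, P2 0.5764, P4 0.3972, P3 0.2416.
The surplus seats go to P1, P2.

P1: 6, P2: 13, P3: 8, P4: 5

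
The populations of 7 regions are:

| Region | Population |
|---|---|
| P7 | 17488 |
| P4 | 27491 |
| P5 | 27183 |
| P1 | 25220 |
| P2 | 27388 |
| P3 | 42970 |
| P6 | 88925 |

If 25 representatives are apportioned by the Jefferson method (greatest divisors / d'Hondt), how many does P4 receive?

3

Standard divisor 256665/25 ≈ 10266.6; standard quotas: P7 1.703, P4 2.678, P5 2.648, P1 2.457, P2 2.668, P3 4.185, P6 8.662.
Rounding down gives 1, 2, 2, 2, 2, 4, 8 = 21 seats, so the divisor must be adjusted.
With modified divisor 9000: modified quotas P7 1.943, P4 3.055, P5 3.020, P1 2.802, P2 3.043, P3 4.774, P6 9.881.
Rounding down: P7 1, P4 3, P5 3, P1 2, P2 3, P3 4, P6 9 (total 25).
P4 receives 3.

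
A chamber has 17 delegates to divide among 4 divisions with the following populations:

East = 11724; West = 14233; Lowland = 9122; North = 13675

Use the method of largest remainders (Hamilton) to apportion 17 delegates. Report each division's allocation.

East=4; West=5; Lowland=3; North=5

Standard divisor: 48754 ÷ 17 ≈ 2867.882.
Standard quotas: East 4.0880, West 4.9629, Lowland 3.1807, North 4.7683.
Lower quotas: East 4, West 4, Lowland 3, North 4 (sum 15, leaving 2 seats).
Remainders in descending order: West 0.9629, North 0.7683, Lowland 0.1807, East 0.0880.
The surplus seats go to West, North.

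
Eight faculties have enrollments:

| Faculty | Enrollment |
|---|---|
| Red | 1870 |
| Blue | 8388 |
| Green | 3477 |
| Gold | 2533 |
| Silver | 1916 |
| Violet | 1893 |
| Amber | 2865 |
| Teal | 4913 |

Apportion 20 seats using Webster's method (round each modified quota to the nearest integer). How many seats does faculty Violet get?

1

Standard divisor 27855/20 ≈ 1392.75; standard quotas: Red 1.343, Blue 6.023, Green 2.496, Gold 1.819, Silver 1.376, Violet 1.359, Amber 2.057, Teal 3.528.
Rounding to the nearest integer gives 1, 6, 2, 2, 1, 1, 2, 4 = 19 seats, so the divisor must be adjusted.
With modified divisor 1300: modified quotas Red 1.438, Blue 6.452, Green 2.675, Gold 1.948, Silver 1.474, Violet 1.456, Amber 2.204, Teal 3.779.
Rounding to the nearest integer: Red 1, Blue 6, Green 3, Gold 2, Silver 1, Violet 1, Amber 2, Teal 4 (total 20).
Violet receives 1.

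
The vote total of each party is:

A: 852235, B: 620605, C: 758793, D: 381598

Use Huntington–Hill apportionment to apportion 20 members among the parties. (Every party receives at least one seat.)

With divisor 135019: modified quotas A 6.312, B 4.596, C 5.620, D 2.826.
Geometric-mean thresholds: A √(6·7)=6.481, B √(4·5)=4.472, C √(5·6)=5.477, D √(2·3)=2.449.
Each quota rounded against its threshold gives A 6, B 5, C 6, D 3 (total 20).

A 6, B 5, C 6, D 3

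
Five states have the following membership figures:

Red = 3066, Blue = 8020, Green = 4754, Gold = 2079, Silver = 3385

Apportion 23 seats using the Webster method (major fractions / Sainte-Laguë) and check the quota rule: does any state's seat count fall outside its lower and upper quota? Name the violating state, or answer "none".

none

Standard quotas: Red 3.310, Blue 8.658, Green 5.132, Gold 2.245, Silver 3.654.
Webster allocation: Red 3, Blue 9, Green 5, Gold 2, Silver 4.
Every allocation lies between the lower and upper quota.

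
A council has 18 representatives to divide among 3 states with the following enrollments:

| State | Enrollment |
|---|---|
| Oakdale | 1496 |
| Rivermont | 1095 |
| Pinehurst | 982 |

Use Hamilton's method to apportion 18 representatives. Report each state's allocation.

Oakdale=8, Rivermont=5, Pinehurst=5

The standard divisor is 3573/18 ≈ 198.5.
Standard quotas: Oakdale 7.537, Rivermont 5.516, Pinehurst 4.947.
Lower quotas: Oakdale 7, Rivermont 5, Pinehurst 4 (sum 16, leaving 2 seats).
Remainders in descending order: Pinehurst 0.947, Oakdale 0.537, Rivermont 0.516.
Largest remainders: Pinehurst, Oakdale receive the extra seats.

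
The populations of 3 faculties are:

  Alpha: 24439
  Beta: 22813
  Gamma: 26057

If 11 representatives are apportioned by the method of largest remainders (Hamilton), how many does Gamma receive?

Total 73309; standard divisor 73309/11 ≈ 6664.455.
Standard quotas: Alpha 3.6671, Beta 3.4231, Gamma 3.9098.
Lower quotas: Alpha 3, Beta 3, Gamma 3 (sum 9, leaving 2 seats).
Remainders in descending order: Gamma 0.9098, Alpha 0.6671, Beta 0.4231.
The surplus seats go to Gamma, Alpha.
Gamma receives 4.

4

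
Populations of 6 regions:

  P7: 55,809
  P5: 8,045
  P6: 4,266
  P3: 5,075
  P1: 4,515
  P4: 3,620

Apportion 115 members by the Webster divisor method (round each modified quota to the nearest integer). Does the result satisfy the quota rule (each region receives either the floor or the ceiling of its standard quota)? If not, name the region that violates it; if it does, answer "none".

Standard quotas: P7 78.914, P5 11.376, P6 6.032, P3 7.176, P1 6.384, P4 5.119.
Webster allocation: P7 80, P5 11, P6 6, P3 7, P1 6, P4 5.
P7 has quota 78.914 (lower 78, upper 79) but receives 80 — outside the quota interval.

P7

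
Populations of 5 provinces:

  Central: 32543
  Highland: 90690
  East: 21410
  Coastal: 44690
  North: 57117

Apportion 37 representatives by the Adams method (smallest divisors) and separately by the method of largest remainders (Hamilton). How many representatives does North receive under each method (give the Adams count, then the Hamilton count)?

Adams: Central 5, Highland 13, East 3, Coastal 7, North 9.
Hamilton: Central 5, Highland 14, East 3, Coastal 7, North 8.
North gets 9 under Adams and 8 under Hamilton.

9 and 8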